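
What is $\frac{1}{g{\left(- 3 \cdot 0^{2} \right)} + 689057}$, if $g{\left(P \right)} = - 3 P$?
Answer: $\frac{1}{689057} \approx 1.4513 \cdot 10^{-6}$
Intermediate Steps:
$\frac{1}{g{\left(- 3 \cdot 0^{2} \right)} + 689057} = \frac{1}{- 3 \left(- 3 \cdot 0^{2}\right) + 689057} = \frac{1}{- 3 \left(\left(-3\right) 0\right) + 689057} = \frac{1}{\left(-3\right) 0 + 689057} = \frac{1}{0 + 689057} = \frac{1}{689057}$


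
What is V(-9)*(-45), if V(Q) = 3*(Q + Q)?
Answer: 2430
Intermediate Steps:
V(Q) = 6*Q (V(Q) = 3*(2*Q) = 6*Q)
V(-9)*(-45) = (6*(-9))*(-45) = -54*(-45) = 2430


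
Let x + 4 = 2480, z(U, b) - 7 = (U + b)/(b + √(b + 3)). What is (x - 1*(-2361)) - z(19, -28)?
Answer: 3907218/809 - 45*I/809 ≈ 4829.7 - 0.055624*I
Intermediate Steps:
z(U, b) = 7 + (U + b)/(b + √(3 + b)) (z(U, b) = 7 + (U + b)/(b + √(b + 3)) = 7 + (U + b)/(b + √(3 + b)))
x = 2476 (x = -4 + 2480 = 2476)
(x - 1*(-2361)) - z(19, -28) = (2476 - 1*(-2361)) - (19 + 7*√(3 - 28) + 8*(-28))/(-28 + √(3 - 28)) = (2476 + 2361) - (19 + 7*√(-25) - 224)/(-28 + √(-25)) = 4837 - (19 + 7*(5*I) - 224)/(-28 + 5*I) = 4837 - (-28 - 5*I)/809*(19 + 35*I - 224) = 4837 - (-28 - 5*I)/809*(-205 + 35*I) = 4837 - (-205 + 35*I)*(-28 - 5*I)/809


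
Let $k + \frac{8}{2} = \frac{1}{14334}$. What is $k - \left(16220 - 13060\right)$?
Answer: $- \frac{45352775}{14334} \approx -3164.0$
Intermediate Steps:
$k = - \frac{57335}{14334}$ ($k = -4 + \frac{1}{14334} = - \frac{57335}{14334} \approx -3.9999$)
$k - \left(16220 - 13060\right) = - \frac{57335}{14334} - \left(16220 - 13060\right) = - \frac{57335}{14334} - 3160 = - \frac{45352775}{14334}$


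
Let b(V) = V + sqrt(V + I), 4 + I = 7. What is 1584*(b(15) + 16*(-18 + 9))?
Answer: -204336 + 4752*sqrt(2) ≈ -1.9762e+5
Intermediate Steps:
I = 3 (I = -4 + 7 = 3)
b(V) = V + sqrt(3 + V) (b(V) = V + sqrt(V + 3) = V + sqrt(3 + V))
1584*(b(15) + 16*(-18 + 9)) = 1584*((15 + sqrt(3 + 15)) + 16*(-18 + 9)) = 1584*((15 + sqrt(18)) + 16*(-9)) = 1584*((15 + 3*sqrt(2)) - 144) = 1584*(-129 + 3*sqrt(2)) = -204336 + 4752*sqrt(2)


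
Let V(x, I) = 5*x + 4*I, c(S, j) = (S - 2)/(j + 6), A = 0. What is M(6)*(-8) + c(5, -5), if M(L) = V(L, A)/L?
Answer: -37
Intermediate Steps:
c(S, j) = (-2 + S)/(6 + j)
V(x, I) = 4*I + 5*x
M(L) = 5 (M(L) = (4*0 + 5*L)/L = (0 + 5*L)/L = (5*L)/L = 5)
M(6)*(-8) + c(5, -5) = 5*(-8) + (-2 + 5)/(6 - 5) = -40 + 3/1 = -40 + 1*3 = -40 + 3 = -37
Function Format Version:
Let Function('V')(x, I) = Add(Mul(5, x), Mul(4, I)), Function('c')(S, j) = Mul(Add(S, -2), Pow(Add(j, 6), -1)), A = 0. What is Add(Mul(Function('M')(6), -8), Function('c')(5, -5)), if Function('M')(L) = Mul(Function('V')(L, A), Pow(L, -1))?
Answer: -37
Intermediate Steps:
Function('c')(S, j) = Mul(Pow(Add(6, j), -1), Add(-2, S)) (Function('c')(S, j) = Mul(Add(-2, S), Pow(Add(6, j), -1)) = Mul(Pow(Add(6, j), -1), Add(-2, S)))
Function('V')(x, I) = Add(Mul(4, I), Mul(5, x))
Function('M')(L) = 5 (Function('M')(L) = Mul(Add(Mul(4, 0), Mul(5, L)), Pow(L, -1)) = Mul(Add(0, Mul(5, L)), Pow(L, -1)) = Mul(Mul(5, L), Pow(L, -1)) = 5)
Add(Mul(Function('M')(6), -8), Function('c')(5, -5)) = Add(Mul(5, -8), Mul(Pow(Add(6, -5), -1), Add(-2, 5))) = Add(-40, Mul(Pow(1, -1), 3)) = Add(-40, Mul(1, 3)) = Add(-40, 3) = -37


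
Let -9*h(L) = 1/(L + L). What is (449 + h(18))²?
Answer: 21162975625/104976 ≈ 2.0160e+5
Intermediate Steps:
h(L) = -1/(18*L) (h(L) = -1/(9*(L + L)) = -1/(2*L)/9 = -1/(18*L))
(449 + h(18))² = (449 - 1/18/18)² = (449 - 1/18*1/18)² = (449 - 1/324)² = (145475/324)² = 21162975625/104976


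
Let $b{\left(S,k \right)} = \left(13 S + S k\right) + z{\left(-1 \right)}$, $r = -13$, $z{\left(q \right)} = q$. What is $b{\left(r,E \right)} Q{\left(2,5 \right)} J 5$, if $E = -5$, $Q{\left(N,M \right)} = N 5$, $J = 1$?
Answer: $-5250$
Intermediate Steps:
$Q{\left(N,M \right)} = 5 N$
$b{\left(S,k \right)} = -1 + 13 S + S k$ ($b{\left(S,k \right)} = \left(13 S + S k\right) - 1 = -1 + 13 S + S k$)
$b{\left(r,E \right)} Q{\left(2,5 \right)} J 5 = \left(-1 + 13 \left(-13\right) - -65\right) 5 \cdot 2 \cdot 1 \cdot 5 = \left(-1 - 169 + 65\right) 10 \cdot 1 \cdot 5 = - 105 \cdot 10 \cdot 5 = \left(-105\right) 50 = -5250$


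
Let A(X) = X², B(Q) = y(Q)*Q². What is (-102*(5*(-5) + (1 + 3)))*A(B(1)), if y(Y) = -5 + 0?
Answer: 53550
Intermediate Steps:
y(Y) = -5
B(Q) = -5*Q²
(-102*(5*(-5) + (1 + 3)))*A(B(1)) = (-102*(5*(-5) + (1 + 3)))*(-5*1²)² = (-102*(-25 + 4))*(-5*1)² = -102*(-21)*(-5)² = 2142*25 = 53550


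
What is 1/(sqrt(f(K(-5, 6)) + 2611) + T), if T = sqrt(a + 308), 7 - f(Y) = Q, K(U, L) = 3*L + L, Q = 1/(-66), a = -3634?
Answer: 66/(sqrt(11404074) + 66*I*sqrt(3326)) ≈ 0.0086081 - 0.0097024*I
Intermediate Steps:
Q = -1/66 ≈ -0.015152
K(U, L) = 4*L
f(Y) = 463/66 (f(Y) = 7 - 1*(-1/66) = 7 + 1/66 = 463/66)
T = I*sqrt(3326) (T = sqrt(-3634 + 308) = sqrt(-3326) = I*sqrt(3326) ≈ 57.672*I)
1/(sqrt(f(K(-5, 6)) + 2611) + T) = 1/(sqrt(463/66 + 2611) + I*sqrt(3326)) = 1/(sqrt(172789/66) + I*sqrt(3326)) = 1/(sqrt(11404074)/66 + I*sqrt(3326))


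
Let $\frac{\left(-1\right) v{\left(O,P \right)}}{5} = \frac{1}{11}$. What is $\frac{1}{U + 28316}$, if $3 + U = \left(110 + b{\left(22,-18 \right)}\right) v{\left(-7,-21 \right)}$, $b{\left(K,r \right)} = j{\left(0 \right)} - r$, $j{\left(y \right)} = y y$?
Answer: $\frac{11}{310803} \approx 3.5392 \cdot 10^{-5}$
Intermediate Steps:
$j{\left(y \right)} = y^{2}$
$v{\left(O,P \right)} = - \frac{5}{11}$
$b{\left(K,r \right)} = - r$ ($b{\left(K,r \right)} = 0^{2} - r = 0 - r = - r$)
$U = - \frac{673}{11}$ ($U = -3 + \left(110 - -18\right) \left(- \frac{5}{11}\right) = -3 + \left(110 + 18\right) \left(- \frac{5}{11}\right) = -3 + 128 \left(- \frac{5}{11}\right) = -3 - \frac{640}{11} = - \frac{673}{11} \approx -61.182$)
$\frac{1}{U + 28316} = \frac{1}{- \frac{673}{11} + 28316} = \frac{1}{\frac{310803}{11}} = \frac{11}{310803}$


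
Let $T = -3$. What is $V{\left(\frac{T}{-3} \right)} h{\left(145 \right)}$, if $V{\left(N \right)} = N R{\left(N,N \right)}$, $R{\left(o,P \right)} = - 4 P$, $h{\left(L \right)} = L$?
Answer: $-580$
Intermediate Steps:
$V{\left(N \right)} = - 4 N^{2}$ ($V{\left(N \right)} = N \left(- 4 N\right) = - 4 N^{2}$)
$V{\left(\frac{T}{-3} \right)} h{\left(145 \right)} = - 4 \left(- \frac{3}{-3}\right)^{2} \cdot 145 = - 4 \left(\left(-3\right) \left(- \frac{1}{3}\right)\right)^{2} \cdot 145 = - 4 \cdot 1^{2} \cdot 145 = \left(-4\right) 1 \cdot 145 = \left(-4\right) 145 = -580$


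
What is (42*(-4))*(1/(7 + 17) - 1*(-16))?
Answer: -2695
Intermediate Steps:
(42*(-4))*(1/(7 + 17) - 1*(-16)) = -168*(1/24 + 16) = -168*385/24 = -2695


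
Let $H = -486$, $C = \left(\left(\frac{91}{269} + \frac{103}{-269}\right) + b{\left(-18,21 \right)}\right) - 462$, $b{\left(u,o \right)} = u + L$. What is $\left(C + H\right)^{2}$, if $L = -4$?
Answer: $\frac{68090727364}{72361} \approx 9.4099 \cdot 10^{5}$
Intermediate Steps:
$b{\left(u,o \right)} = -4 + u$ ($b{\left(u,o \right)} = u - 4 = -4 + u$)
$C = - \frac{130208}{269}$ ($C = \left(\left(\frac{91}{269} + \frac{103}{-269}\right) - 22\right) - 462 = \left(\left(91 \cdot \frac{1}{269} + 103 \left(- \frac{1}{269}\right)\right) - 22\right) - 462 = \left(\left(\frac{91}{269} - \frac{103}{269}\right) - 22\right) - 462 = \left(- \frac{12}{269} - 22\right) - 462 = - \frac{5930}{269} - 462 = - \frac{130208}{269} \approx -484.04$)
$\left(C + H\right)^{2} = \left(- \frac{130208}{269} - 486\right)^{2} = \left(- \frac{260942}{269}\right)^{2} = \frac{68090727364}{72361}$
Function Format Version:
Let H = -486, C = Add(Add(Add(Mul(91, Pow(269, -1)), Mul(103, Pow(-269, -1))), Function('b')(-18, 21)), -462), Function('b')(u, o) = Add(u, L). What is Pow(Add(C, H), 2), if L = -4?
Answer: Rational(68090727364, 72361) ≈ 9.4099e+5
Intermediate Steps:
Function('b')(u, o) = Add(-4, u) (Function('b')(u, o) = Add(u, -4) = Add(-4, u))
C = Rational(-130208, 269) (C = Add(Add(Add(Mul(91, Pow(269, -1)), Mul(103, Pow(-269, -1))), Add(-4, -18)), -462) = Add(Add(Add(Mul(91, Rational(1, 269)), Mul(103, Rational(-1, 269))), -22), -462) = Add(Add(Add(Rational(91, 269), Rational(-103, 269)), -22), -462) = Add(Add(Rational(-12, 269), -22), -462) = Add(Rational(-5930, 269), -462) = Rational(-130208, 269) ≈ -484.04)
Pow(Add(C, H), 2) = Pow(Add(Rational(-130208, 269), -486), 2) = Pow(Rational(-260942, 269), 2) = Rational(68090727364, 72361)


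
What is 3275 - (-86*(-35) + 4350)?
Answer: -4085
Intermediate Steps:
3275 - (-86*(-35) + 4350) = 3275 - (3010 + 4350) = 3275 - 1*7360 = 3275 - 7360 = -4085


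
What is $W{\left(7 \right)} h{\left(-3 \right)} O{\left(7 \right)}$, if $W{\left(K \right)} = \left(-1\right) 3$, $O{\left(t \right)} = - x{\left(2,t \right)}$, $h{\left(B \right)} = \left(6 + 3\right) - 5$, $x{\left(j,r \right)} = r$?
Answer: $84$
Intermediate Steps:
$h{\left(B \right)} = 4$ ($h{\left(B \right)} = 9 - 5 = 4$)
$O{\left(t \right)} = - t$
$W{\left(K \right)} = -3$
$W{\left(7 \right)} h{\left(-3 \right)} O{\left(7 \right)} = \left(-3\right) 4 \left(\left(-1\right) 7\right) = \left(-12\right) \left(-7\right) = 84$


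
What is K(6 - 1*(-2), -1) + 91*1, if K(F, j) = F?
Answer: 99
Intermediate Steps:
K(6 - 1*(-2), -1) + 91*1 = (6 - 1*(-2)) + 91*1 = (6 + 2) + 91 = 8 + 91 = 99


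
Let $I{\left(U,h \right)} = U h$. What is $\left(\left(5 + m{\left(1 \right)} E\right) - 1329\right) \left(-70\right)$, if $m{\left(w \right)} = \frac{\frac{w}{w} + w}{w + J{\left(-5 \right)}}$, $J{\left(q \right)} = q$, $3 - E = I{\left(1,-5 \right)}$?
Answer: $92960$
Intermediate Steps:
$E = 8$ ($E = 3 - 1 \left(-5\right) = 3 - -5 = 3 + 5 = 8$)
$m{\left(w \right)} = \frac{1 + w}{-5 + w}$ ($m{\left(w \right)} = \frac{\frac{w}{w} + w}{w - 5} = \frac{1 + w}{-5 + w}$)
$\left(\left(5 + m{\left(1 \right)} E\right) - 1329\right) \left(-70\right) = \left(\left(5 + \frac{1 + 1}{-5 + 1} \cdot 8\right) - 1329\right) \left(-70\right) = \left(\left(5 + \frac{1}{-4} \cdot 2 \cdot 8\right) - 1329\right) \left(-70\right) = \left(\left(5 + \left(- \frac{1}{4}\right) 2 \cdot 8\right) - 1329\right) \left(-70\right) = \left(\left(5 - 4\right) - 1329\right) \left(-70\right) = \left(1 - 1329\right) \left(-70\right) = \left(-1328\right) \left(-70\right) = 92960$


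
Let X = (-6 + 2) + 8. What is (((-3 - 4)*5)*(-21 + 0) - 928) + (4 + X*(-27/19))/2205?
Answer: -8085767/41895 ≈ -193.00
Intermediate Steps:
X = 4 (X = -4 + 8 = 4)
(((-3 - 4)*5)*(-21 + 0) - 928) + (4 + X*(-27/19))/2205 = (((-3 - 4)*5)*(-21 + 0) - 928) + (4 + 4*(-27/19))/2205 = (-7*5*(-21) - 928) + (4 + 4*(-27*1/19))*(1/2205) = (-35*(-21) - 928) + (4 + 4*(-27/19))*(1/2205) = (735 - 928) + (4 - 108/19)*(1/2205) = -193 - 32/19*1/2205 = -193 - 32/41895 = -8085767/41895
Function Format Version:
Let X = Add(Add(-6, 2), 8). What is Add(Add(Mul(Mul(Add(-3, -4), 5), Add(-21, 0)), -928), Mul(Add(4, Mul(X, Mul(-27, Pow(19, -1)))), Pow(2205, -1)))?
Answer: Rational(-8085767, 41895) ≈ -193.00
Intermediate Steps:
X = 4 (X = Add(-4, 8) = 4)
Add(Add(Mul(Mul(Add(-3, -4), 5), Add(-21, 0)), -928), Mul(Add(4, Mul(X, Mul(-27, Pow(19, -1)))), Pow(2205, -1))) = Add(Add(Mul(Mul(Add(-3, -4), 5), Add(-21, 0)), -928), Mul(Add(4, Mul(4, Mul(-27, Pow(19, -1)))), Pow(2205, -1))) = Add(Add(Mul(Mul(-7, 5), -21), -928), Mul(Add(4, Mul(4, Mul(-27, Rational(1, 19)))), Rational(1, 2205))) = Add(Add(Mul(-35, -21), -928), Mul(Add(4, Mul(4, Rational(-27, 19))), Rational(1, 2205))) = Add(Add(735, -928), Mul(Add(4, Rational(-108, 19)), Rational(1, 2205))) = Add(-193, Mul(Rational(-32, 19), Rational(1, 2205))) = Add(-193, Rational(-32, 41895)) = Rational(-8085767, 41895)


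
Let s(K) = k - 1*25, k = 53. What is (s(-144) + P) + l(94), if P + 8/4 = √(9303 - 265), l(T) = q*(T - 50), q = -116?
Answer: -5078 + √9038 ≈ -4982.9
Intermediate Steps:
l(T) = 5800 - 116*T (l(T) = -116*(T - 50) = -116*(-50 + T) = 5800 - 116*T)
s(K) = 28 (s(K) = 53 - 1*25 = 53 - 25 = 28)
P = -2 + √9038 (P = -2 + √(9303 - 265) = -2 + √9038 ≈ 93.068)
(s(-144) + P) + l(94) = (28 + (-2 + √9038)) + (5800 - 116*94) = (26 + √9038) + (5800 - 10904) = (26 + √9038) - 5104 = -5078 + √9038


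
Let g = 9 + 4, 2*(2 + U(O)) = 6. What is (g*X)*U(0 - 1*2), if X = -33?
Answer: -429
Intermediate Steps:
U(O) = 1 (U(O) = -2 + (1/2)*6 = -2 + 3 = 1)
g = 13
(g*X)*U(0 - 1*2) = (13*(-33))*1 = -429*1 = -429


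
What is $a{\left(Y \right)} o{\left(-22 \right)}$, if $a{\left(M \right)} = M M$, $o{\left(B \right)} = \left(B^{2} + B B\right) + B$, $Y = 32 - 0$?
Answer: $968704$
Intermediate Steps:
$Y = 32$ ($Y = 32 + 0 = 32$)
$o{\left(B \right)} = B + 2 B^{2}$ ($o{\left(B \right)} = \left(B^{2} + B^{2}\right) + B = 2 B^{2} + B = B + 2 B^{2}$)
$a{\left(M \right)} = M^{2}$
$a{\left(Y \right)} o{\left(-22 \right)} = 32^{2} \left(- 22 \left(1 + 2 \left(-22\right)\right)\right) = 1024 \left(- 22 \left(1 - 44\right)\right) = 1024 \left(\left(-22\right) \left(-43\right)\right) = 1024 \cdot 946 = 968704$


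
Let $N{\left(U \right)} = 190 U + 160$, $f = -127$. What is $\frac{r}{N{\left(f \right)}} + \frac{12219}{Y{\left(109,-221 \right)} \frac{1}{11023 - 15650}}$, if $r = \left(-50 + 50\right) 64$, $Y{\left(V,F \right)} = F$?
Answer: $\frac{56537313}{221} \approx 2.5583 \cdot 10^{5}$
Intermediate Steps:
$N{\left(U \right)} = 160 + 190 U$
$r = 0$ ($r = 0 \cdot 64 = 0$)
$\frac{r}{N{\left(f \right)}} + \frac{12219}{Y{\left(109,-221 \right)} \frac{1}{11023 - 15650}} = \frac{0}{160 + 190 \left(-127\right)} + \frac{12219}{\left(-221\right) \frac{1}{11023 - 15650}} = \frac{0}{160 - 24130} + \frac{12219}{\left(-221\right) \frac{1}{-4627}} = \frac{0}{-23970} + \frac{12219}{\left(-221\right) \left(- \frac{1}{4627}\right)} = 0 \left(- \frac{1}{23970}\right) + \frac{12219}{\frac{221}{4627}} = 0 + 12219 \cdot \frac{4627}{221} = 0 + \frac{56537313}{221} = \frac{56537313}{221}$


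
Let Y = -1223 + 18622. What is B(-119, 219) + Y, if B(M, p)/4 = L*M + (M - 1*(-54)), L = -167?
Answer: 96631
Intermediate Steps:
B(M, p) = 216 - 664*M (B(M, p) = 4*(-167*M + (M - 1*(-54))) = 4*(-167*M + (M + 54)) = 4*(-167*M + (54 + M)) = 4*(54 - 166*M) = 216 - 664*M)
Y = 17399
B(-119, 219) + Y = (216 - 664*(-119)) + 17399 = (216 + 79016) + 17399 = 79232 + 17399 = 96631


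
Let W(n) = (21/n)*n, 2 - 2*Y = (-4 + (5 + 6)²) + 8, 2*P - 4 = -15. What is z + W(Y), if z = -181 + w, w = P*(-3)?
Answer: -287/2 ≈ -143.50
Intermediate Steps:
P = -11/2 (P = 2 + (½)*(-15) = 2 - 15/2 = -11/2 ≈ -5.5000)
Y = -123/2 (Y = 1 - ((-4 + (5 + 6)²) + 8)/2 = 1 - ((-4 + 11²) + 8)/2 = 1 - ((-4 + 121) + 8)/2 = 1 - (117 + 8)/2 = 1 - ½*125 = 1 - 125/2 = -123/2 ≈ -61.500)
w = 33/2 (w = -11/2*(-3) = 33/2 ≈ 16.500)
W(n) = 21
z = -329/2 (z = -181 + 33/2 = -329/2 ≈ -164.50)
z + W(Y) = -329/2 + 21 = -287/2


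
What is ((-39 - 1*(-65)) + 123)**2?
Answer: 22201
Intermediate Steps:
((-39 - 1*(-65)) + 123)**2 = ((-39 + 65) + 123)**2 = (26 + 123)**2 = 149**2 = 22201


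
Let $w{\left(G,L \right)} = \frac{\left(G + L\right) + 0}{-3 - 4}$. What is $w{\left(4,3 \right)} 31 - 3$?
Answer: $-34$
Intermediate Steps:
$w{\left(G,L \right)} = - \frac{G}{7} - \frac{L}{7}$ ($w{\left(G,L \right)} = \frac{G + L}{-7} = \left(G + L\right) \left(- \frac{1}{7}\right) = - \frac{G}{7} - \frac{L}{7}$)
$w{\left(4,3 \right)} 31 - 3 = \left(\left(- \frac{1}{7}\right) 4 - \frac{3}{7}\right) 31 - 3 = \left(- \frac{4}{7} - \frac{3}{7}\right) 31 - 3 = \left(-1\right) 31 - 3 = -31 - 3 = -34$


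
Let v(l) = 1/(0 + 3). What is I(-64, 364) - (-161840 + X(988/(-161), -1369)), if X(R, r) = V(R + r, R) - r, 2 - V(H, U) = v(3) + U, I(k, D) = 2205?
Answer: 78568739/483 ≈ 1.6267e+5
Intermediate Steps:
v(l) = 1/3
V(H, U) = 5/3 - U (V(H, U) = 2 - (1/3 + U) = 2 + (-1/3 - U) = 5/3 - U)
X(R, r) = 5/3 - R - r (X(R, r) = (5/3 - R) - r = 5/3 - R - r)
I(-64, 364) - (-161840 + X(988/(-161), -1369)) = 2205 - (-161840 + (5/3 - 988/(-161) - 1*(-1369))) = 2205 - (-161840 + (5/3 - 988*(-1)/161 + 1369)) = 2205 - (-161840 + (5/3 - 1*(-988/161) + 1369)) = 2205 - (-161840 + (5/3 + 988/161 + 1369)) = 2205 - (-161840 + 664996/483) = 2205 - 1*(-77503724/483) = 2205 + 77503724/483 = 78568739/483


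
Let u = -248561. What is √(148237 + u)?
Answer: 2*I*√25081 ≈ 316.74*I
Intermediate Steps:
√(148237 + u) = √(148237 - 248561) = √(-100324) = 2*I*√25081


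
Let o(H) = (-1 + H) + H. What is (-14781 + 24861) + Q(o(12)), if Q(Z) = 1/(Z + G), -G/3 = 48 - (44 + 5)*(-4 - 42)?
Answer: 69380639/6883 ≈ 10080.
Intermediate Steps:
o(H) = -1 + 2*H
G = -6906 (G = -3*(48 - (44 + 5)*(-4 - 42)) = -3*(48 - 49*(-46)) = -3*(48 - 1*(-2254)) = -3*(48 + 2254) = -3*2302 = -6906)
Q(Z) = 1/(-6906 + Z) (Q(Z) = 1/(Z - 6906) = 1/(-6906 + Z))
(-14781 + 24861) + Q(o(12)) = (-14781 + 24861) + 1/(-6906 + (-1 + 2*12)) = 10080 + 1/(-6906 + (-1 + 24)) = 10080 + 1/(-6906 + 23) = 10080 + 1/(-6883) = 10080 - 1/6883 = 69380639/6883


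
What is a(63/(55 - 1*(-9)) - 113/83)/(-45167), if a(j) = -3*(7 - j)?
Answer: 117561/239927104 ≈ 0.00048999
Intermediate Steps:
a(j) = -21 + 3*j
a(63/(55 - 1*(-9)) - 113/83)/(-45167) = (-21 + 3*(63/(55 - 1*(-9)) - 113/83))/(-45167) = (-21 + 3*(63/(55 + 9) - 113*1/83))*(-1/45167) = (-21 + 3*(63/64 - 113/83))*(-1/45167) = (-21 + 3*(-2003/5312))*(-1/45167) = (-21 - 6009/5312)*(-1/45167) = -117561/5312*(-1/45167) = 117561/239927104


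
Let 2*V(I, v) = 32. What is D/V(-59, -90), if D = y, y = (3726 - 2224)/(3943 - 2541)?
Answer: 751/11216 ≈ 0.066958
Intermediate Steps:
y = 751/701 (y = 1502/1402 = 1502*(1/1402) = 751/701 ≈ 1.0713)
D = 751/701 ≈ 1.0713
V(I, v) = 16 (V(I, v) = (½)*32 = 16)
D/V(-59, -90) = (751/701)/16 = (751/701)*(1/16) = 751/11216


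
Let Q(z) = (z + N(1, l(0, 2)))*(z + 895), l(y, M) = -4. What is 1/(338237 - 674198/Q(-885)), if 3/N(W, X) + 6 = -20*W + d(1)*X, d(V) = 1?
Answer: 8851/2994409885 ≈ 2.9558e-6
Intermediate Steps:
N(W, X) = 3/(-6 + X - 20*W) (N(W, X) = 3/(-6 + (-20*W + 1*X)) = 3/(-6 + (-20*W + X)) = 3/(-6 + (X - 20*W)) = 3/(-6 + X - 20*W))
Q(z) = (895 + z)*(-⅒ + z) (Q(z) = (z - 3/(6 - 1*(-4) + 20*1))*(z + 895) = (z - 3/(6 + 4 + 20))*(895 + z) = (z - 3/30)*(895 + z) = (z - 3*1/30)*(895 + z) = (z - ⅒)*(895 + z) = (-⅒ + z)*(895 + z) = (895 + z)*(-⅒ + z))
1/(338237 - 674198/Q(-885)) = 1/(338237 - 674198/(-179/2 + (-885)² + (8949/10)*(-885))) = 1/(338237 - 674198/(-179/2 + 783225 - 1583973/2)) = 1/(338237 - 674198/(-8851)) = 1/(338237 - 674198*(-1/8851)) = 1/(338237 + 674198/8851) = 1/(2994409885/8851) = 8851/2994409885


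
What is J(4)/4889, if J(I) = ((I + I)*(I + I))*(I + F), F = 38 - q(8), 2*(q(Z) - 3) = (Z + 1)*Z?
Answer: 192/4889 ≈ 0.039272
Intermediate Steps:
q(Z) = 3 + Z*(1 + Z)/2 (q(Z) = 3 + ((Z + 1)*Z)/2 = 3 + ((1 + Z)*Z)/2 = 3 + (Z*(1 + Z))/2 = 3 + Z*(1 + Z)/2)
F = -1 (F = 38 - (3 + (½)*8 + (½)*8²) = 38 - (3 + 4 + (½)*64) = 38 - (3 + 4 + 32) = 38 - 1*39 = 38 - 39 = -1)
J(I) = 4*I²*(-1 + I) (J(I) = ((I + I)*(I + I))*(I - 1) = ((2*I)*(2*I))*(-1 + I) = (4*I²)*(-1 + I) = 4*I²*(-1 + I))
J(4)/4889 = (4*4²*(-1 + 4))/4889 = (4*16*3)*(1/4889) = 192*(1/4889) = 192/4889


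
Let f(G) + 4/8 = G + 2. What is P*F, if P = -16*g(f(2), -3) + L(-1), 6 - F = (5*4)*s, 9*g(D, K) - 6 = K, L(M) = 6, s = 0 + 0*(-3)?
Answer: 4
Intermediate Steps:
s = 0 (s = 0 + 0 = 0)
f(G) = 3/2 + G (f(G) = -½ + (G + 2) = -½ + (2 + G) = 3/2 + G)
g(D, K) = ⅔ + K/9
F = 6 (F = 6 - 5*4*0 = 6 - 20*0 = 6 - 1*0 = 6 + 0 = 6)
P = ⅔ (P = -16*(⅔ + (⅑)*(-3)) + 6 = -16*(⅔ - ⅓) + 6 = -16*⅓ + 6 = -16/3 + 6 = ⅔ ≈ 0.66667)
P*F = (⅔)*6 = 4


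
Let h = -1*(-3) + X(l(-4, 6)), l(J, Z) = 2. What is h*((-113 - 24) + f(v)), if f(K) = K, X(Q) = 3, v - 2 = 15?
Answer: -720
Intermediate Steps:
v = 17 (v = 2 + 15 = 17)
h = 6 (h = -1*(-3) + 3 = 3 + 3 = 6)
h*((-113 - 24) + f(v)) = 6*((-113 - 24) + 17) = 6*(-137 + 17) = 6*(-120) = -720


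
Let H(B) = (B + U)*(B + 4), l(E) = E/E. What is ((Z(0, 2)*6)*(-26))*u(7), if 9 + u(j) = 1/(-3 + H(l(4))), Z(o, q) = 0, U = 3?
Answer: 0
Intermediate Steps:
l(E) = 1
H(B) = (3 + B)*(4 + B) (H(B) = (B + 3)*(B + 4) = (3 + B)*(4 + B))
u(j) = -152/17 (u(j) = -9 + 1/(-3 + (12 + 1² + 7*1)) = -9 + 1/(-3 + (12 + 1 + 7)) = -9 + 1/(-3 + 20) = -9 + 1/17 = -152/17)
((Z(0, 2)*6)*(-26))*u(7) = ((0*6)*(-26))*(-152/17) = (0*(-26))*(-152/17) = 0*(-152/17) = 0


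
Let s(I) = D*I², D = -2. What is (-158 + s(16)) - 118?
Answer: -788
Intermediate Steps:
s(I) = -2*I²
(-158 + s(16)) - 118 = (-158 - 2*16²) - 118 = (-158 - 2*256) - 118 = (-158 - 512) - 118 = -670 - 118 = -788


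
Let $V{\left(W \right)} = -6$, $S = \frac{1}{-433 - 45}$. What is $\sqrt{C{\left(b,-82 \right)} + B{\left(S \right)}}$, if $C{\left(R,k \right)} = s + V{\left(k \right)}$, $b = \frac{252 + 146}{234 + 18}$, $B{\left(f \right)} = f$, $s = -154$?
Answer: $\frac{i \sqrt{36557918}}{478} \approx 12.649 i$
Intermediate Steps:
$S = - \frac{1}{478}$ ($S = \frac{1}{-478} = - \frac{1}{478} \approx -0.002092$)
$b = \frac{199}{126}$ ($b = \frac{398}{252} = 398 \cdot \frac{1}{252} = \frac{199}{126} \approx 1.5794$)
$C{\left(R,k \right)} = -160$ ($C{\left(R,k \right)} = -154 - 6 = -160$)
$\sqrt{C{\left(b,-82 \right)} + B{\left(S \right)}} = \sqrt{-160 - \frac{1}{478}} = \sqrt{- \frac{76481}{478}} = \frac{i \sqrt{36557918}}{478}$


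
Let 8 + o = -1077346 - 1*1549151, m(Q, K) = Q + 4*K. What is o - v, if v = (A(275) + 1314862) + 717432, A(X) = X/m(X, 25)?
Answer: -69881996/15 ≈ -4.6588e+6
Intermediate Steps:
A(X) = X/(100 + X) (A(X) = X/(X + 4*25) = X/(X + 100) = X/(100 + X))
v = 30484421/15 (v = (275/(100 + 275) + 1314862) + 717432 = (275/375 + 1314862) + 717432 = (275*(1/375) + 1314862) + 717432 = (11/15 + 1314862) + 717432 = 19722941/15 + 717432 = 30484421/15 ≈ 2.0323e+6)
o = -2626505 (o = -8 + (-1077346 - 1*1549151) = -8 + (-1077346 - 1549151) = -8 - 2626497 = -2626505)
o - v = -2626505 - 1*30484421/15 = -2626505 - 30484421/15 = -69881996/15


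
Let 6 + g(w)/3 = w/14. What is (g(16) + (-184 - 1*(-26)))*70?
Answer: -12080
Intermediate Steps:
g(w) = -18 + 3*w/14 (g(w) = -18 + 3*(w/14) = -18 + 3*w/14)
(g(16) + (-184 - 1*(-26)))*70 = ((-18 + (3/14)*16) + (-184 - 1*(-26)))*70 = ((-18 + 24/7) + (-184 + 26))*70 = (-102/7 - 158)*70 = -1208/7*70 = -12080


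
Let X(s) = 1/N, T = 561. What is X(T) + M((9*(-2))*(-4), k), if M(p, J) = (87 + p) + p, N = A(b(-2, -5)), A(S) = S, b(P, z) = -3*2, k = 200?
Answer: 1385/6 ≈ 230.83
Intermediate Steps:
b(P, z) = -6
N = -6
M(p, J) = 87 + 2*p
X(s) = -1/6 (X(s) = 1/(-6) = -1/6)
X(T) + M((9*(-2))*(-4), k) = -1/6 + (87 + 2*((9*(-2))*(-4))) = -1/6 + (87 + 2*(-18*(-4))) = -1/6 + (87 + 2*72) = -1/6 + (87 + 144) = -1/6 + 231 = 1385/6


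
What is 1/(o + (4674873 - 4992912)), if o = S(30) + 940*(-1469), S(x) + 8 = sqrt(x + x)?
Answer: -1698907/2886284994589 - 2*sqrt(15)/2886284994589 ≈ -5.8862e-7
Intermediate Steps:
S(x) = -8 + sqrt(2)*sqrt(x) (S(x) = -8 + sqrt(x + x) = -8 + sqrt(2*x) = -8 + sqrt(2)*sqrt(x))
o = -1380868 + 2*sqrt(15) (o = (-8 + sqrt(2)*sqrt(30)) + 940*(-1469) = (-8 + 2*sqrt(15)) - 1380860 = -1380868 + 2*sqrt(15) ≈ -1.3809e+6)
1/(o + (4674873 - 4992912)) = 1/((-1380868 + 2*sqrt(15)) + (4674873 - 4992912)) = 1/((-1380868 + 2*sqrt(15)) - 318039) = 1/(-1698907 + 2*sqrt(15))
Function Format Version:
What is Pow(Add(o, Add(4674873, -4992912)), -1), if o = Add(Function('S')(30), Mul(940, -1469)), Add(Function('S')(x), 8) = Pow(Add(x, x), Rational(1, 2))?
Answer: Add(Rational(-1698907, 2886284994589), Mul(Rational(-2, 2886284994589), Pow(15, Rational(1, 2)))) ≈ -5.8862e-7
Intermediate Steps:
Function('S')(x) = Add(-8, Mul(Pow(2, Rational(1, 2)), Pow(x, Rational(1, 2)))) (Function('S')(x) = Add(-8, Pow(Add(x, x), Rational(1, 2))) = Add(-8, Pow(Mul(2, x), Rational(1, 2))) = Add(-8, Mul(Pow(2, Rational(1, 2)), Pow(x, Rational(1, 2)))))
o = Add(-1380868, Mul(2, Pow(15, Rational(1, 2)))) (o = Add(Add(-8, Mul(Pow(2, Rational(1, 2)), Pow(30, Rational(1, 2)))), Mul(940, -1469)) = Add(Add(-8, Mul(2, Pow(15, Rational(1, 2)))), -1380860) = Add(-1380868, Mul(2, Pow(15, Rational(1, 2)))) ≈ -1.3809e+6)
Pow(Add(o, Add(4674873, -4992912)), -1) = Pow(Add(Add(-1380868, Mul(2, Pow(15, Rational(1, 2)))), Add(4674873, -4992912)), -1) = Pow(Add(Add(-1380868, Mul(2, Pow(15, Rational(1, 2)))), -318039), -1) = Pow(Add(-1698907, Mul(2, Pow(15, Rational(1, 2)))), -1)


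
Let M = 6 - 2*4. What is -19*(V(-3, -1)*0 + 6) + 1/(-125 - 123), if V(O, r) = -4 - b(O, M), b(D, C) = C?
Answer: -28273/248 ≈ -114.00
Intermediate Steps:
M = -2 (M = 6 - 8 = -2)
V(O, r) = -2 (V(O, r) = -4 - 1*(-2) = -4 + 2 = -2)
-19*(V(-3, -1)*0 + 6) + 1/(-125 - 123) = -19*(-2*0 + 6) + 1/(-125 - 123) = -19*(0 + 6) + 1/(-248) = -19*6 - 1/248 = -114 - 1/248 = -28273/248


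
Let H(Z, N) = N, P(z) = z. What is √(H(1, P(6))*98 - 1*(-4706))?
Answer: √5294 ≈ 72.760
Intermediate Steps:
√(H(1, P(6))*98 - 1*(-4706)) = √(6*98 - 1*(-4706)) = √(588 + 4706) = √5294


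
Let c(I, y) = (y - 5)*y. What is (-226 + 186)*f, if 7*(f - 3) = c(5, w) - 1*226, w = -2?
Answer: 7640/7 ≈ 1091.4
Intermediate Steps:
c(I, y) = y*(-5 + y) (c(I, y) = (-5 + y)*y = y*(-5 + y))
f = -191/7 (f = 3 + (-2*(-5 - 2) - 1*226)/7 = 3 + (-2*(-7) - 226)/7 = 3 + (14 - 226)/7 = 3 + (1/7)*(-212) = 3 - 212/7 = -191/7 ≈ -27.286)
(-226 + 186)*f = (-226 + 186)*(-191/7) = -40*(-191/7) = 7640/7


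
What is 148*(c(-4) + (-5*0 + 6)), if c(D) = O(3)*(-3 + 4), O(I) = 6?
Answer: 1776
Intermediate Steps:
c(D) = 6 (c(D) = 6*(-3 + 4) = 6*1 = 6)
148*(c(-4) + (-5*0 + 6)) = 148*(6 + (-5*0 + 6)) = 148*(6 + (0 + 6)) = 148*(6 + 6) = 148*12 = 1776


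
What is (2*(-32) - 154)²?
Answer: 47524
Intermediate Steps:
(2*(-32) - 154)² = (-64 - 154)² = (-218)² = 47524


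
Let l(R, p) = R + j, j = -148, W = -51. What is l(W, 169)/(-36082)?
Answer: 199/36082 ≈ 0.0055152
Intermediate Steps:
l(R, p) = -148 + R (l(R, p) = R - 148 = -148 + R)
l(W, 169)/(-36082) = (-148 - 51)/(-36082) = -199*(-1/36082) = 199/36082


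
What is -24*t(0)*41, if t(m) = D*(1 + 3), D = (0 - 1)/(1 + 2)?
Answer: 1312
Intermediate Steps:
D = -⅓ (D = -1/3 = -1*⅓ = -⅓ ≈ -0.33333)
t(m) = -4/3 (t(m) = -(1 + 3)/3 = -⅓*4 = -4/3)
-24*t(0)*41 = -24*(-4/3)*41 = 32*41 = 1312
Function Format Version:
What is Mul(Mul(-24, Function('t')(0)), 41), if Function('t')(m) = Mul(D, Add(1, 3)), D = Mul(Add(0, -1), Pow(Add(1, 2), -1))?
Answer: 1312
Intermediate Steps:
D = Rational(-1, 3) (D = Mul(-1, Pow(3, -1)) = Mul(-1, Rational(1, 3)) = Rational(-1, 3) ≈ -0.33333)
Function('t')(m) = Rational(-4, 3) (Function('t')(m) = Mul(Rational(-1, 3), Add(1, 3)) = Mul(Rational(-1, 3), 4) = Rational(-4, 3))
Mul(Mul(-24, Function('t')(0)), 41) = Mul(Mul(-24, Rational(-4, 3)), 41) = Mul(32, 41) = 1312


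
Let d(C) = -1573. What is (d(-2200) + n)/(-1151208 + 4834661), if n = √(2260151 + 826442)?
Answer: -1573/3683453 + √3086593/3683453 ≈ 4.9918e-5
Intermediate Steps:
n = √3086593 ≈ 1756.9
(d(-2200) + n)/(-1151208 + 4834661) = (-1573 + √3086593)/(-1151208 + 4834661) = (-1573 + √3086593)/3683453 = (-1573 + √3086593)*(1/3683453) = -1573/3683453 + √3086593/3683453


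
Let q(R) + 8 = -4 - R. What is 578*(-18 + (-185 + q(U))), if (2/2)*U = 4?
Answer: -126582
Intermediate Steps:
U = 4
q(R) = -12 - R (q(R) = -8 + (-4 - R) = -12 - R)
578*(-18 + (-185 + q(U))) = 578*(-18 + (-185 + (-12 - 1*4))) = 578*(-18 + (-185 + (-12 - 4))) = 578*(-18 + (-185 - 16)) = 578*(-18 - 201) = 578*(-219) = -126582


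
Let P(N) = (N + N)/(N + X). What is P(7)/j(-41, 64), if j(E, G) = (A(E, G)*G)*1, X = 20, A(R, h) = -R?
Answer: 7/35424 ≈ 0.00019761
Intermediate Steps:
P(N) = 2*N/(20 + N) (P(N) = (N + N)/(N + 20) = (2*N)/(20 + N) = 2*N/(20 + N))
j(E, G) = -E*G (j(E, G) = ((-E)*G)*1 = -E*G*1 = -E*G)
P(7)/j(-41, 64) = (2*7/(20 + 7))/((-1*(-41)*64)) = (2*7/27)/2624 = (2*7*(1/27))*(1/2624) = (14/27)*(1/2624) = 7/35424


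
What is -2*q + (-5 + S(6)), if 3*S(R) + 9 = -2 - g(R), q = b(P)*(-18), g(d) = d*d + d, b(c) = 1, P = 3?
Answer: 40/3 ≈ 13.333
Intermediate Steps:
g(d) = d + d² (g(d) = d² + d = d + d²)
q = -18 (q = 1*(-18) = -18)
S(R) = -11/3 - R*(1 + R)/3 (S(R) = -3 + (-2 - R*(1 + R))/3 = -3 + (-⅔ - R*(1 + R)/3) = -11/3 - R*(1 + R)/3)
-2*q + (-5 + S(6)) = -2*(-18) + (-5 + (-11/3 - ⅓*6*(1 + 6))) = 36 + (-5 + (-11/3 - ⅓*6*7)) = 36 + (-5 + (-11/3 - 14)) = 36 + (-5 - 53/3) = 36 - 68/3 = 40/3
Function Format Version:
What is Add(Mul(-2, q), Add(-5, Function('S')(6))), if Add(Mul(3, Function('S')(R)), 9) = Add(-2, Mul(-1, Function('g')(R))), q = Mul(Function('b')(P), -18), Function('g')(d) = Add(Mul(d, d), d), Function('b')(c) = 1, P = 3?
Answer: Rational(40, 3) ≈ 13.333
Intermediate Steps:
Function('g')(d) = Add(d, Pow(d, 2)) (Function('g')(d) = Add(Pow(d, 2), d) = Add(d, Pow(d, 2)))
q = -18 (q = Mul(1, -18) = -18)
Function('S')(R) = Add(Rational(-11, 3), Mul(Rational(-1, 3), R, Add(1, R))) (Function('S')(R) = Add(-3, Mul(Rational(1, 3), Add(-2, Mul(-1, Mul(R, Add(1, R)))))) = Add(-3, Mul(Rational(1, 3), Add(-2, Mul(-1, R, Add(1, R))))) = Add(-3, Add(Rational(-2, 3), Mul(Rational(-1, 3), R, Add(1, R)))) = Add(Rational(-11, 3), Mul(Rational(-1, 3), R, Add(1, R))))
Add(Mul(-2, q), Add(-5, Function('S')(6))) = Add(Mul(-2, -18), Add(-5, Add(Rational(-11, 3), Mul(Rational(-1, 3), 6, Add(1, 6))))) = Add(36, Add(-5, Add(Rational(-11, 3), Mul(Rational(-1, 3), 6, 7)))) = Add(36, Add(-5, Add(Rational(-11, 3), -14))) = Add(36, Add(-5, Rational(-53, 3))) = Add(36, Rational(-68, 3)) = Rational(40, 3)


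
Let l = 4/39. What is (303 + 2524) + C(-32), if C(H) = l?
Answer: 110257/39 ≈ 2827.1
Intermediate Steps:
l = 4/39 (l = 4*(1/39) = 4/39 ≈ 0.10256)
C(H) = 4/39
(303 + 2524) + C(-32) = (303 + 2524) + 4/39 = 2827 + 4/39 = 110257/39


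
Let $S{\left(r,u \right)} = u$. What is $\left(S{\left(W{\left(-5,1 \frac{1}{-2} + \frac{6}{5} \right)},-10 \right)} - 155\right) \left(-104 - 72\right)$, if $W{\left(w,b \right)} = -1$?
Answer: $29040$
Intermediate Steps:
$\left(S{\left(W{\left(-5,1 \frac{1}{-2} + \frac{6}{5} \right)},-10 \right)} - 155\right) \left(-104 - 72\right) = \left(-10 - 155\right) \left(-104 - 72\right) = \left(-165\right) \left(-176\right) = 29040$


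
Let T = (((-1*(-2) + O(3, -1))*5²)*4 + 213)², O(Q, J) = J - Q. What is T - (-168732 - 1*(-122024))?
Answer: 46877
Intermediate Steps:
T = 169 (T = (((-1*(-2) + (-1 - 1*3))*5²)*4 + 213)² = (((2 + (-1 - 3))*25)*4 + 213)² = (((2 - 4)*25)*4 + 213)² = (-2*25*4 + 213)² = (-50*4 + 213)² = (-200 + 213)² = 13² = 169)
T - (-168732 - 1*(-122024)) = 169 - (-168732 - 1*(-122024)) = 169 - (-168732 + 122024) = 169 - 1*(-46708) = 169 + 46708 = 46877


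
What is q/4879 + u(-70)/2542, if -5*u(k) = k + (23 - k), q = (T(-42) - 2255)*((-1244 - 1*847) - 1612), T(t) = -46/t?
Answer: 7761966469/4537470 ≈ 1710.6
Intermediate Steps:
q = 25038628/3 (q = (-46/(-42) - 2255)*((-1244 - 1*847) - 1612) = (-46*(-1/42) - 2255)*((-1244 - 847) - 1612) = (23/21 - 2255)*(-2091 - 1612) = -47332/21*(-3703) = 25038628/3 ≈ 8.3462e+6)
u(k) = -23/5 (u(k) = -(k + (23 - k))/5 = -⅕*23 = -23/5)
q/4879 + u(-70)/2542 = (25038628/3)/4879 - 23/5/2542 = (25038628/3)*(1/4879) - 23/5*1/2542 = 25038628/14637 - 23/12710 = 7761966469/4537470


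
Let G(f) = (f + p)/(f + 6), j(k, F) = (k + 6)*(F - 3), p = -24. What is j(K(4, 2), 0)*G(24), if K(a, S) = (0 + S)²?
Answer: 0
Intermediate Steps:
K(a, S) = S²
j(k, F) = (-3 + F)*(6 + k) (j(k, F) = (6 + k)*(-3 + F) = (-3 + F)*(6 + k))
G(f) = (-24 + f)/(6 + f) (G(f) = (f - 24)/(f + 6) = (-24 + f)/(6 + f))
j(K(4, 2), 0)*G(24) = (-18 - 3*2² + 6*0 + 0*2²)*((-24 + 24)/(6 + 24)) = (-18 - 3*4 + 0 + 0*4)*(0/30) = (-18 - 12 + 0 + 0)*((1/30)*0) = -30*0 = 0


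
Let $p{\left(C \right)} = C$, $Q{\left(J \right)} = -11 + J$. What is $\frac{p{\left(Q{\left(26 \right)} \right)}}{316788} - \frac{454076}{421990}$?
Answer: $- \frac{23973249673}{22280228020} \approx -1.076$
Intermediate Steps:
$\frac{p{\left(Q{\left(26 \right)} \right)}}{316788} - \frac{454076}{421990} = \frac{-11 + 26}{316788} - \frac{454076}{421990} = 15 \cdot \frac{1}{316788} - \frac{227038}{210995} = \frac{5}{105596} - \frac{227038}{210995} = - \frac{23973249673}{22280228020}$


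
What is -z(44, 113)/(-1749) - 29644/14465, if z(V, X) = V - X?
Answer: -1601377/766645 ≈ -2.0888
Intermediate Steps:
-z(44, 113)/(-1749) - 29644/14465 = -(44 - 1*113)/(-1749) - 29644/14465 = -(44 - 113)*(-1/1749) - 29644*1/14465 = -1*(-69)*(-1/1749) - 29644/14465 = 69*(-1/1749) - 29644/14465 = -23/583 - 29644/14465 = -1601377/766645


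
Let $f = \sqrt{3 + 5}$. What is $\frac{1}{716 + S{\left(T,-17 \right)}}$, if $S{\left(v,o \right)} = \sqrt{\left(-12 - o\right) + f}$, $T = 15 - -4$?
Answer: $\frac{1}{716 + \sqrt{5 + 2 \sqrt{2}}} \approx 0.0013912$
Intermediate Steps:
$T = 19$ ($T = 15 + 4 = 19$)
$f = 2 \sqrt{2}$ ($f = \sqrt{8} = 2 \sqrt{2} \approx 2.8284$)
$S{\left(v,o \right)} = \sqrt{-12 - o + 2 \sqrt{2}}$ ($S{\left(v,o \right)} = \sqrt{\left(-12 - o\right) + 2 \sqrt{2}} = \sqrt{-12 - o + 2 \sqrt{2}}$)
$\frac{1}{716 + S{\left(T,-17 \right)}} = \frac{1}{716 + \sqrt{-12 - -17 + 2 \sqrt{2}}} = \frac{1}{716 + \sqrt{-12 + 17 + 2 \sqrt{2}}} = \frac{1}{716 + \sqrt{5 + 2 \sqrt{2}}}$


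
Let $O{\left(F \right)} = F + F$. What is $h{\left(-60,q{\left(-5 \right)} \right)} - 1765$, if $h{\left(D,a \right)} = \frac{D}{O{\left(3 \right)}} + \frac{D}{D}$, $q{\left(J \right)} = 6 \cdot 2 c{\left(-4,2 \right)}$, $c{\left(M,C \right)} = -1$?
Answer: $-1774$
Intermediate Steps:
$O{\left(F \right)} = 2 F$
$q{\left(J \right)} = -12$ ($q{\left(J \right)} = 6 \cdot 2 \left(-1\right) = 12 \left(-1\right) = -12$)
$h{\left(D,a \right)} = 1 + \frac{D}{6}$ ($h{\left(D,a \right)} = \frac{D}{2 \cdot 3} + \frac{D}{D} = \frac{D}{6} + 1 = 1 + \frac{D}{6}$)
$h{\left(-60,q{\left(-5 \right)} \right)} - 1765 = \left(1 + \frac{1}{6} \left(-60\right)\right) - 1765 = \left(1 - 10\right) - 1765 = -9 - 1765 = -1774$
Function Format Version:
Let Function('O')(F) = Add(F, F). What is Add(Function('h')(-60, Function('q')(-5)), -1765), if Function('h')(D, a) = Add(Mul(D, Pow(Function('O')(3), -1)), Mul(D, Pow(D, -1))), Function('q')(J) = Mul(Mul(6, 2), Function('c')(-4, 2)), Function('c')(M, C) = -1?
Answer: -1774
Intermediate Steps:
Function('O')(F) = Mul(2, F)
Function('q')(J) = -12 (Function('q')(J) = Mul(Mul(6, 2), -1) = Mul(12, -1) = -12)
Function('h')(D, a) = Add(1, Mul(Rational(1, 6), D)) (Function('h')(D, a) = Add(Mul(D, Pow(Mul(2, 3), -1)), Mul(D, Pow(D, -1))) = Add(Mul(D, Pow(6, -1)), 1) = Add(Mul(D, Rational(1, 6)), 1) = Add(Mul(Rational(1, 6), D), 1) = Add(1, Mul(Rational(1, 6), D)))
Add(Function('h')(-60, Function('q')(-5)), -1765) = Add(Add(1, Mul(Rational(1, 6), -60)), -1765) = Add(Add(1, -10), -1765) = Add(-9, -1765) = -1774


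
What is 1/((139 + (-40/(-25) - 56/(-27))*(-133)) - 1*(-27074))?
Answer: 135/3607787 ≈ 3.7419e-5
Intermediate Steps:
1/((139 + (-40/(-25) - 56/(-27))*(-133)) - 1*(-27074)) = 1/((139 + (-40*(-1/25) - 56*(-1/27))*(-133)) + 27074) = 1/((139 + (8/5 + 56/27)*(-133)) + 27074) = 1/((139 + (496/135)*(-133)) + 27074) = 1/((139 - 65968/135) + 27074) = 1/(-47203/135 + 27074) = 1/(3607787/135) = 135/3607787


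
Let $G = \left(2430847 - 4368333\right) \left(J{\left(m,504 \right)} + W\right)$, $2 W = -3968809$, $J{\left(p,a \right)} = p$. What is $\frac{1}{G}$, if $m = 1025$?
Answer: $\frac{1}{3842770013937} \approx 2.6023 \cdot 10^{-13}$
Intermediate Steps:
$W = - \frac{3968809}{2}$ ($W = \frac{1}{2} \left(-3968809\right) = - \frac{3968809}{2} \approx -1.9844 \cdot 10^{6}$)
$G = 3842770013937$ ($G = \left(2430847 - 4368333\right) \left(1025 - \frac{3968809}{2}\right) = \left(-1937486\right) \left(- \frac{3966759}{2}\right) = 3842770013937$)
$\frac{1}{G} = \frac{1}{3842770013937}$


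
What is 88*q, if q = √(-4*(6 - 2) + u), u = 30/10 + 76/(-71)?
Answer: 264*I*√7881/71 ≈ 330.09*I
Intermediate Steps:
u = 137/71 (u = 30*(⅒) + 76*(-1/71) = 3 - 76/71 = 137/71 ≈ 1.9296)
q = 3*I*√7881/71 (q = √(-4*(6 - 2) + 137/71) = √(-4*4 + 137/71) = √(-16 + 137/71) = √(-999/71) = 3*I*√7881/71 ≈ 3.7511*I)
88*q = 88*(3*I*√7881/71) = 264*I*√7881/71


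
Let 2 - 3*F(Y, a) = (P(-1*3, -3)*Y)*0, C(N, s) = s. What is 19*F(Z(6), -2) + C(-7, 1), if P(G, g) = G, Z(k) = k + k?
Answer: 41/3 ≈ 13.667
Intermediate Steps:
Z(k) = 2*k
F(Y, a) = ⅔ (F(Y, a) = ⅔ - (-1*3)*Y*0/3 = ⅔ - (-3*Y)*0/3 = ⅔ - ⅓*0 = ⅔ + 0 = ⅔)
19*F(Z(6), -2) + C(-7, 1) = 19*(⅔) + 1 = 38/3 + 1 = 41/3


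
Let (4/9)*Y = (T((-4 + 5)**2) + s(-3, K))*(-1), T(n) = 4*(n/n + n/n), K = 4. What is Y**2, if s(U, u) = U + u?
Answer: 6561/16 ≈ 410.06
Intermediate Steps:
T(n) = 8 (T(n) = 4*(1 + 1) = 4*2 = 8)
Y = -81/4 (Y = 9*((8 + (-3 + 4))*(-1))/4 = 9*((8 + 1)*(-1))/4 = 9*(9*(-1))/4 = (9/4)*(-9) = -81/4 ≈ -20.250)
Y**2 = (-81/4)**2 = 6561/16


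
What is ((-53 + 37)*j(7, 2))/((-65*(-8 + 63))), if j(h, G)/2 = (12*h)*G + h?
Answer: 224/143 ≈ 1.5664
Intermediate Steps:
j(h, G) = 2*h + 24*G*h (j(h, G) = 2*((12*h)*G + h) = 2*(12*G*h + h) = 2*(h + 12*G*h) = 2*h + 24*G*h)
((-53 + 37)*j(7, 2))/((-65*(-8 + 63))) = ((-53 + 37)*(2*7*(1 + 12*2)))/((-65*(-8 + 63))) = (-32*7*(1 + 24))/((-65*55)) = -32*7*25/(-3575) = -16*350*(-1/3575) = -5600*(-1/3575) = 224/143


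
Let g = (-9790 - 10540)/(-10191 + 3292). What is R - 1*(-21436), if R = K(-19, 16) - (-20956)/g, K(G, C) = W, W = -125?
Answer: 288914037/10165 ≈ 28422.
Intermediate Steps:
K(G, C) = -125
g = 20330/6899 (g = -20330/(-6899) = -20330*(-1/6899) = 20330/6899 ≈ 2.9468)
R = 71017097/10165 (R = -125 - (-20956)/20330/6899 = -125 - (-20956)*6899/20330 = -125 - 1*(-72287722/10165) = -125 + 72287722/10165 = 71017097/10165 ≈ 6986.4)
R - 1*(-21436) = 71017097/10165 - 1*(-21436) = 71017097/10165 + 21436 = 288914037/10165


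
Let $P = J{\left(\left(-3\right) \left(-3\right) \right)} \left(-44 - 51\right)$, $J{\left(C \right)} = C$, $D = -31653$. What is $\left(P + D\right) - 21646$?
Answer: $-54154$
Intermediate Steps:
$P = -855$ ($P = \left(-3\right) \left(-3\right) \left(-44 - 51\right) = 9 \left(-95\right) = -855$)
$\left(P + D\right) - 21646 = \left(-855 - 31653\right) - 21646 = -32508 - 21646 = -54154$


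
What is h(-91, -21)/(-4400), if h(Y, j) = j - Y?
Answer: -7/440 ≈ -0.015909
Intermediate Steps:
h(-91, -21)/(-4400) = (-21 - 1*(-91))/(-4400) = (-21 + 91)*(-1/4400) = 70*(-1/4400) = -7/440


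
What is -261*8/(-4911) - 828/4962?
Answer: 349686/1353799 ≈ 0.25830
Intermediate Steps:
-261*8/(-4911) - 828/4962 = -2088*(-1/4911) - 828*1/4962 = 696/1637 - 138/827 = 349686/1353799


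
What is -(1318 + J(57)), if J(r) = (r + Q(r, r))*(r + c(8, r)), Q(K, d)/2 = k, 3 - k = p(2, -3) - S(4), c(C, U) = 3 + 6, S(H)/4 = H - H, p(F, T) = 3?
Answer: -5080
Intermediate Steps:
S(H) = 0 (S(H) = 4*(H - H) = 4*0 = 0)
c(C, U) = 9
k = 0 (k = 3 - (3 - 1*0) = 3 - (3 + 0) = 3 - 1*3 = 3 - 3 = 0)
Q(K, d) = 0 (Q(K, d) = 2*0 = 0)
J(r) = r*(9 + r) (J(r) = (r + 0)*(r + 9) = r*(9 + r))
-(1318 + J(57)) = -(1318 + 57*(9 + 57)) = -(1318 + 57*66) = -(1318 + 3762) = -1*5080 = -5080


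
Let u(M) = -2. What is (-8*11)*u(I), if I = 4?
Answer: 176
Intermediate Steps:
(-8*11)*u(I) = -8*11*(-2) = -88*(-2) = 176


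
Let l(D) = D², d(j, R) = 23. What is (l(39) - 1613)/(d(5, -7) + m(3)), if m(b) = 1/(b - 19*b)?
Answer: -4968/1241 ≈ -4.0032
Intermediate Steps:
m(b) = -1/(18*b) (m(b) = 1/(-18*b) = -1/(18*b))
(l(39) - 1613)/(d(5, -7) + m(3)) = (39² - 1613)/(23 - 1/18/3) = (1521 - 1613)/(23 - 1/18*⅓) = -92/(23 - 1/54) = -92/1241/54 = -92*54/1241 = -4968/1241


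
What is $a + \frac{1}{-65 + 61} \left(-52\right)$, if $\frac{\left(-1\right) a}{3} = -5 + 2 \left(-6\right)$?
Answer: $64$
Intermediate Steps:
$a = 51$ ($a = - 3 \left(-5 + 2 \left(-6\right)\right) = - 3 \left(-5 - 12\right) = \left(-3\right) \left(-17\right) = 51$)
$a + \frac{1}{-65 + 61} \left(-52\right) = 51 + \frac{1}{-65 + 61} \left(-52\right) = 51 + \frac{1}{-4} \left(-52\right) = 51 - -13 = 51 + 13 = 64$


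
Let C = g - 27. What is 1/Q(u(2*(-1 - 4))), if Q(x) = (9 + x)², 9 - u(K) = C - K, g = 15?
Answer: 1/400 ≈ 0.0025000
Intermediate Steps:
C = -12 (C = 15 - 27 = -12)
u(K) = 21 + K (u(K) = 9 - (-12 - K) = 9 + (12 + K) = 21 + K)
1/Q(u(2*(-1 - 4))) = 1/((9 + (21 + 2*(-1 - 4)))²) = 1/((9 + (21 + 2*(-5)))²) = 1/((9 + (21 - 10))²) = 1/((9 + 11)²) = 1/(20²) = 1/400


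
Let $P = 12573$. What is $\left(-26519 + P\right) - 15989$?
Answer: $-29935$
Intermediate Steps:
$\left(-26519 + P\right) - 15989 = \left(-26519 + 12573\right) - 15989 = -13946 - 15989 = -29935$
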